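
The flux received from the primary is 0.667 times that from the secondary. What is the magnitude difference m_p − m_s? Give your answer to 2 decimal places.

m_p − m_s = −2.5 log₁₀(F_p/F_s) = −2.5 log₁₀(0.667) = −2.5 × (-0.176) = 0.440.

0.44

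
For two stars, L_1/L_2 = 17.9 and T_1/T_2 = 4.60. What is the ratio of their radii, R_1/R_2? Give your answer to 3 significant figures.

0.200

L ∝ R²T⁴ gives R ∝ √L / T², so
R_1/R_2 = √(17.9) / (4.60)² = 4.231 / 21.16 = 0.1999.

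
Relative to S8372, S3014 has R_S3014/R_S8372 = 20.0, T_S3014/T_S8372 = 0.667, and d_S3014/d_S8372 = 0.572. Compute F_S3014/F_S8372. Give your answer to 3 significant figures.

242

L_S3014/L_S8372 = (R_S3014/R_S8372)²(T_S3014/T_S8372)⁴ = (20.0)² × (0.667)⁴ = 79.17.
F_S3014/F_S8372 = (L_S3014/L_S8372)/(d_S3014/d_S8372)² = 79.17 / (0.572)² = 242.0.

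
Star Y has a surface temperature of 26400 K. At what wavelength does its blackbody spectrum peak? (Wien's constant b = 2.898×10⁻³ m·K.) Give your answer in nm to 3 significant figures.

110 nm

λ_max = b/T = 2.898×10⁻³ / 26400 = 1.10×10^-7 m = 109.8 nm.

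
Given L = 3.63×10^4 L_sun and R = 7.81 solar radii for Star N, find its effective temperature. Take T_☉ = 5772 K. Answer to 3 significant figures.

T/T_☉ = (L/L_☉)^(1/4) / (R/R_☉)^(1/2)
T = 5772 × (3.63×10^4)^(1/4) / √(7.81) = 5772 × 13.80 / 2.795 = 2.851×10^4 K.

2.85×10^4 K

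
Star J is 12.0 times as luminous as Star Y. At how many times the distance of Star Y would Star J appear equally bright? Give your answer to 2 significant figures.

3.5

Equal flux requires L_J/d_J² = L_Y/d_Y², so d_J/d_Y = √(L_J/L_Y)
= √(12.0) = 3.464.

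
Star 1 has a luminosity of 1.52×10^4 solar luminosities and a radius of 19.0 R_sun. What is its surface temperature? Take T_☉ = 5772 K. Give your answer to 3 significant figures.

1.47×10^4 K

T/T_☉ = (L/L_☉)^(1/4) / (R/R_☉)^(1/2)
T = 5772 × (1.52×10^4)^(1/4) / √(19.0) = 5772 × 11.10 / 4.359 = 1.470×10^4 K.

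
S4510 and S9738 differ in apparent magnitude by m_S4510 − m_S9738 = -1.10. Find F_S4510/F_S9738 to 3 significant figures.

2.75

F_S4510/F_S9738 = 10^(−(m_S4510 − m_S9738)/2.5) = 10^(1.10/2.5) = 10^0.440 = 2.754.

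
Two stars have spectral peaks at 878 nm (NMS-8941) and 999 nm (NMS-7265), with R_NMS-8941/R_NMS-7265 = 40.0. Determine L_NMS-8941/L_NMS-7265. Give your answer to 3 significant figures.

2.68×10^3

Wien's law gives T ∝ 1/λ_max, so T_NMS-8941/T_NMS-7265 = λ_NMS-7265/λ_NMS-8941 = 999/878 = 1.138.
Then L ∝ R²T⁴ gives L_NMS-8941/L_NMS-7265 = (40.0)² × (1.138)⁴ = 1600 × 1.676 = 2682.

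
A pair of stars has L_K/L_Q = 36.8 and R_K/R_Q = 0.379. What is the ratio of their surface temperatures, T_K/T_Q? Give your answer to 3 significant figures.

4.00

L ∝ R²T⁴ gives T ∝ (L/R²)^(1/4), so
T_K/T_Q = (36.8 / 0.379²)^(1/4) = (256.2)^(1/4) = 4.001.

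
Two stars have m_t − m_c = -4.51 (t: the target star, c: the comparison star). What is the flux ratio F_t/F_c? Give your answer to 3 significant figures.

63.7

F_t/F_c = 10^(−(m_t − m_c)/2.5) = 10^(4.51/2.5) = 10^1.804 = 63.68.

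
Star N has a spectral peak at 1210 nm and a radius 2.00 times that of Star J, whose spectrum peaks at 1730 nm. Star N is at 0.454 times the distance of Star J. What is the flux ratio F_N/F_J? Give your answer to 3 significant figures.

81.1

Wien's law: T_N/T_J = λ_J/λ_N = 1730/1210 = 1.430.
L_N/L_J = (R_N/R_J)²(T_N/T_J)⁴ = (2.00)²(1.430)⁴ = 16.71.
F_N/F_J = (L_N/L_J)/(d_N/d_J)² = 16.71/(0.454)² = 81.09.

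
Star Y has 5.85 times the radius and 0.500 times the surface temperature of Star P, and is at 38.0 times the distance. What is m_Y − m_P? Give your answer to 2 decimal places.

L_Y/L_P = (5.85)²(0.500)⁴ = 2.139.
F_Y/F_P = (L_Y/L_P)/(d_Y/d_P)² = 2.139/1444 = 0.001481.
m_Y − m_P = −2.5 log₁₀(0.001481) = 7.07.

7.07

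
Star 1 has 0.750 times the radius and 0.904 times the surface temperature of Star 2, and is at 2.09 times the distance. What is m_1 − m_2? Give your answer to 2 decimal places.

L_1/L_2 = (0.750)²(0.904)⁴ = 0.3757.
F_1/F_2 = (L_1/L_2)/(d_1/d_2)² = 0.3757/4.368 = 0.08600.
m_1 − m_2 = −2.5 log₁₀(0.08600) = 2.66.

2.66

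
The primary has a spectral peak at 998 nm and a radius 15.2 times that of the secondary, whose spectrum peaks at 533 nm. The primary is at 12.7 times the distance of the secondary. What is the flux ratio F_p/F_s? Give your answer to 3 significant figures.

0.117

Wien's law: T_p/T_s = λ_s/λ_p = 533/998 = 0.5341.
L_p/L_s = (R_p/R_s)²(T_p/T_s)⁴ = (15.2)²(0.5341)⁴ = 18.80.
F_p/F_s = (L_p/L_s)/(d_p/d_s)² = 18.80/(12.7)² = 0.1165.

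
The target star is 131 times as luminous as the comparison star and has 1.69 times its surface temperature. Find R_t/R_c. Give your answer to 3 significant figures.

4.01

L ∝ R²T⁴ gives R ∝ √L / T², so
R_t/R_c = √(131) / (1.69)² = 11.45 / 2.856 = 4.007.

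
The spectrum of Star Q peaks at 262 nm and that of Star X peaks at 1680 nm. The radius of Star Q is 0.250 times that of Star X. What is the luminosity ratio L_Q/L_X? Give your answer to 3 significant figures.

Wien's law gives T ∝ 1/λ_max, so T_Q/T_X = λ_X/λ_Q = 1680/262 = 6.412.
Then L ∝ R²T⁴ gives L_Q/L_X = (0.250)² × (6.412)⁴ = 0.06250 × 1691 = 105.7.

106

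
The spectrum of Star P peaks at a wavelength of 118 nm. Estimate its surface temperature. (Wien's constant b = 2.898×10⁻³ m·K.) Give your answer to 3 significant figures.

T = b/λ_max = 2.898×10⁻³ / (118×10⁻⁹) = 2.456×10^4 K.

2.46×10^4 K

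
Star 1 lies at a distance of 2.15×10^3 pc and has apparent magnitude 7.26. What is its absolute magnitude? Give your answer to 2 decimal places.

-4.40

M = m − 5 log₁₀(d/10 pc) = 7.26 − 5 log₁₀(2.15×10^3/10)
  = 7.26 − 5 × 2.332 = 7.26 − 11.66 = -4.40.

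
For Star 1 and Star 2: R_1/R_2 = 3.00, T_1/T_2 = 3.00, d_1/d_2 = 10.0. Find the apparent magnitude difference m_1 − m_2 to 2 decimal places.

L_1/L_2 = (3.00)²(3.00)⁴ = 729.0.
F_1/F_2 = (L_1/L_2)/(d_1/d_2)² = 729.0/100.0 = 7.290.
m_1 − m_2 = −2.5 log₁₀(7.290) = -2.16.

-2.16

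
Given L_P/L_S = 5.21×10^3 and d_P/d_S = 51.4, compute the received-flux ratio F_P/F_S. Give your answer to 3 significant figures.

F = L/(4πd²), so F_P/F_S = (L_P/L_S) / (d_P/d_S)²
= 5.21×10^3 / (51.4)² = 5.21×10^3 / 2642 = 1.972.

1.97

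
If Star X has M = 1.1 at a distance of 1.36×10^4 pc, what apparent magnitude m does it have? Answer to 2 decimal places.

m = M + 5 log₁₀(d/10 pc) = 1.1 + 5 log₁₀(1.36×10^4/10)
  = 1.1 + 5 × 3.134 = 1.1 + 15.67 = 16.77.

16.77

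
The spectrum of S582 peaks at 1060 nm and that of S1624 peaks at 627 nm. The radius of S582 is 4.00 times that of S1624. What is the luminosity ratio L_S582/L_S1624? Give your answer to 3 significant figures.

1.96

Wien's law gives T ∝ 1/λ_max, so T_S582/T_S1624 = λ_S1624/λ_S582 = 627/1060 = 0.5915.
Then L ∝ R²T⁴ gives L_S582/L_S1624 = (4.00)² × (0.5915)⁴ = 16.00 × 0.1224 = 1.959.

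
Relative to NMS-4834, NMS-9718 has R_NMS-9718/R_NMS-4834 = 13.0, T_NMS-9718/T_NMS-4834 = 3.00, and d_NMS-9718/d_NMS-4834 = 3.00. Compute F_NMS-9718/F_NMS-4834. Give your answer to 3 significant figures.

1.52×10^3

L_NMS-9718/L_NMS-4834 = (R_NMS-9718/R_NMS-4834)²(T_NMS-9718/T_NMS-4834)⁴ = (13.0)² × (3.00)⁴ = 1.369×10^4.
F_NMS-9718/F_NMS-4834 = (L_NMS-9718/L_NMS-4834)/(d_NMS-9718/d_NMS-4834)² = 1.369×10^4 / (3.00)² = 1521.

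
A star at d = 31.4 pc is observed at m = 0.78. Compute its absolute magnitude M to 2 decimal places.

-1.70

M = m − 5 log₁₀(d/10 pc) = 0.78 − 5 log₁₀(31.4/10)
  = 0.78 − 5 × 0.497 = 0.78 − 2.48 = -1.70.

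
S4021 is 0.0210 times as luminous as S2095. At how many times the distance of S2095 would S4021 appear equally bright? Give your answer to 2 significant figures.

Equal flux requires L_S4021/d_S4021² = L_S2095/d_S2095², so d_S4021/d_S2095 = √(L_S4021/L_S2095)
= √(0.0210) = 0.1449.

0.14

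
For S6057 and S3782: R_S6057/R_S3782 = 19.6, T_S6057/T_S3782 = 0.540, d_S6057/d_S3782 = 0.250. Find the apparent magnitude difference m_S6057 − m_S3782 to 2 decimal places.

L_S6057/L_S3782 = (19.6)²(0.540)⁴ = 32.67.
F_S6057/F_S3782 = (L_S6057/L_S3782)/(d_S6057/d_S3782)² = 32.67/0.06250 = 522.6.
m_S6057 − m_S3782 = −2.5 log₁₀(522.6) = -6.80.

-6.80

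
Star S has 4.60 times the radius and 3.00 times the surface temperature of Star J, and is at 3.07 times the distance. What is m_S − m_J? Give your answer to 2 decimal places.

L_S/L_J = (4.60)²(3.00)⁴ = 1714.
F_S/F_J = (L_S/L_J)/(d_S/d_J)² = 1714/9.425 = 181.9.
m_S − m_J = −2.5 log₁₀(181.9) = -5.65.

-5.65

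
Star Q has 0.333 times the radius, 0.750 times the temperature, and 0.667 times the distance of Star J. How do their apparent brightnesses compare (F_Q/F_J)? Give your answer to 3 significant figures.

L_Q/L_J = (R_Q/R_J)²(T_Q/T_J)⁴ = (0.333)² × (0.750)⁴ = 0.03509.
F_Q/F_J = (L_Q/L_J)/(d_Q/d_J)² = 0.03509 / (0.667)² = 0.07886.

0.0789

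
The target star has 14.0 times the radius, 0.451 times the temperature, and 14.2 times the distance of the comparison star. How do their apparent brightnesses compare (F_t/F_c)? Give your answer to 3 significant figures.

0.0402

L_t/L_c = (R_t/R_c)²(T_t/T_c)⁴ = (14.0)² × (0.451)⁴ = 8.109.
F_t/F_c = (L_t/L_c)/(d_t/d_c)² = 8.109 / (14.2)² = 0.04021.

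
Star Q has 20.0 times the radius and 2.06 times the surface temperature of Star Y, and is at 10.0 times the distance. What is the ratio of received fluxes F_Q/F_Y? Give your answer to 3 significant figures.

L_Q/L_Y = (R_Q/R_Y)²(T_Q/T_Y)⁴ = (20.0)² × (2.06)⁴ = 7203.
F_Q/F_Y = (L_Q/L_Y)/(d_Q/d_Y)² = 7203 / (10.0)² = 72.03.

72.0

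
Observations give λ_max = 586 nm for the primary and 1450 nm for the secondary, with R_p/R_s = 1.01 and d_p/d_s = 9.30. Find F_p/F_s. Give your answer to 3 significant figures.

0.442

Wien's law: T_p/T_s = λ_s/λ_p = 1450/586 = 2.474.
L_p/L_s = (R_p/R_s)²(T_p/T_s)⁴ = (1.01)²(2.474)⁴ = 38.24.
F_p/F_s = (L_p/L_s)/(d_p/d_s)² = 38.24/(9.30)² = 0.4421.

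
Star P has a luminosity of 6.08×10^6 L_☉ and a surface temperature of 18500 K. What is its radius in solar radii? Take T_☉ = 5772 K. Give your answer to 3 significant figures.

R/R_☉ = √(L/L_☉) / (T/T_☉)² = √(6.08×10^6) / (3.205)²
       = 2466 / 10.27 = 240.0.

240 solar radii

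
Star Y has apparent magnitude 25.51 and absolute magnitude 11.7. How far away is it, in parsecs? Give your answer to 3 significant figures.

5.78×10^3 pc

m − M = 5 log₁₀(d/10 pc)
25.51 − (11.7) = 13.81 = 5 log₁₀(d/10)
d = 10 × 10^(13.81/5) = 10 × 10^2.762 = 5781 pc.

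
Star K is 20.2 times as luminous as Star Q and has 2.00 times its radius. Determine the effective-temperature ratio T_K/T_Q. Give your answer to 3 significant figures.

L ∝ R²T⁴ gives T ∝ (L/R²)^(1/4), so
T_K/T_Q = (20.2 / 2.00²)^(1/4) = (5.050)^(1/4) = 1.499.

1.50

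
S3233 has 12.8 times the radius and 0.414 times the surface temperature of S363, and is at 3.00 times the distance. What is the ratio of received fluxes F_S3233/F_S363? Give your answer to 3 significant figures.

0.535

L_S3233/L_S363 = (R_S3233/R_S363)²(T_S3233/T_S363)⁴ = (12.8)² × (0.414)⁴ = 4.813.
F_S3233/F_S363 = (L_S3233/L_S363)/(d_S3233/d_S363)² = 4.813 / (3.00)² = 0.5348.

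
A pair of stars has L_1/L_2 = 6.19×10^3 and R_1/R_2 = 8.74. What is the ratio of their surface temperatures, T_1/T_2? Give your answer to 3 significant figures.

L ∝ R²T⁴ gives T ∝ (L/R²)^(1/4), so
T_1/T_2 = (6.19×10^3 / 8.74²)^(1/4) = (81.03)^(1/4) = 3.000.

3.00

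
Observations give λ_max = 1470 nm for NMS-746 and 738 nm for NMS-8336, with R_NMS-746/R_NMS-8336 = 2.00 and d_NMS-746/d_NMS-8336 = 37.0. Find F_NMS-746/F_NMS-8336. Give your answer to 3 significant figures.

1.86×10^-4

Wien's law: T_NMS-746/T_NMS-8336 = λ_NMS-8336/λ_NMS-746 = 738/1470 = 0.5020.
L_NMS-746/L_NMS-8336 = (R_NMS-746/R_NMS-8336)²(T_NMS-746/T_NMS-8336)⁴ = (2.00)²(0.5020)⁴ = 0.2541.
F_NMS-746/F_NMS-8336 = (L_NMS-746/L_NMS-8336)/(d_NMS-746/d_NMS-8336)² = 0.2541/(37.0)² = 1.856×10^-4.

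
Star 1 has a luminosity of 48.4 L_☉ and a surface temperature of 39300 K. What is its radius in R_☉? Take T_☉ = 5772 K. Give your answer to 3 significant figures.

0.150 R_☉

R/R_☉ = √(L/L_☉) / (T/T_☉)² = √(48.4) / (6.809)²
       = 6.957 / 46.36 = 0.1501.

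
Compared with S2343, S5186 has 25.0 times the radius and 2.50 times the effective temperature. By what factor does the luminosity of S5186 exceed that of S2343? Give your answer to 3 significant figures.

From the Stefan–Boltzmann law, L ∝ R²T⁴, so
L_S5186/L_S2343 = (R_S5186/R_S2343)² (T_S5186/T_S2343)⁴ = (25.0)² × (2.50)⁴ = 625.0 × 39.06 = 2.441×10^4.

2.44×10^4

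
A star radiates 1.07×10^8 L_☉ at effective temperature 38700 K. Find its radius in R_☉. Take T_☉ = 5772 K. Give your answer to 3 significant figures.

230 R_☉

R/R_☉ = √(L/L_☉) / (T/T_☉)² = √(1.07×10^8) / (6.705)²
       = 1.034×10^4 / 44.95 = 230.1.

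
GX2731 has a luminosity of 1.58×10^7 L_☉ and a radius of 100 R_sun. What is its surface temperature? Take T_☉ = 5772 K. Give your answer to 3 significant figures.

3.64×10^4 K

T/T_☉ = (L/L_☉)^(1/4) / (R/R_☉)^(1/2)
T = 5772 × (1.58×10^7)^(1/4) / √(100) = 5772 × 63.05 / 10.00 = 3.639×10^4 K.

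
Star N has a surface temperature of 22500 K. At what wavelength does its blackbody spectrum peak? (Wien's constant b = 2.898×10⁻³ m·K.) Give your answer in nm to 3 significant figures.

λ_max = b/T = 2.898×10⁻³ / 22500 = 1.29×10^-7 m = 128.8 nm.

129 nm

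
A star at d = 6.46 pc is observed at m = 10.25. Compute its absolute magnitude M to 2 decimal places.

M = m − 5 log₁₀(d/10 pc) = 10.25 − 5 log₁₀(6.46/10)
  = 10.25 − 5 × -0.190 = 10.25 − -0.95 = 11.20.

11.20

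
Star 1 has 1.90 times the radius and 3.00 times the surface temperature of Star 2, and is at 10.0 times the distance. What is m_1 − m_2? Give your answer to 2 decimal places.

-1.16

L_1/L_2 = (1.90)²(3.00)⁴ = 292.4.
F_1/F_2 = (L_1/L_2)/(d_1/d_2)² = 292.4/100.0 = 2.924.
m_1 − m_2 = −2.5 log₁₀(2.924) = -1.16.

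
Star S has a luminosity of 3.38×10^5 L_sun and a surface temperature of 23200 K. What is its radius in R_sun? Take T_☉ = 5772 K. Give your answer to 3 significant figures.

36.0 R_sun

R/R_☉ = √(L/L_☉) / (T/T_☉)² = √(3.38×10^5) / (4.019)²
       = 581.4 / 16.16 = 35.99.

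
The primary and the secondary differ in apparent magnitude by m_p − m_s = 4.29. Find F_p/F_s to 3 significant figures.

0.0192

F_p/F_s = 10^(−(m_p − m_s)/2.5) = 10^(-4.29/2.5) = 10^-1.716 = 0.01923.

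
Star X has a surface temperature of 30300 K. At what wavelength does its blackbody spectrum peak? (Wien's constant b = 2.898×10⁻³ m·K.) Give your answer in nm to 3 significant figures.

λ_max = b/T = 2.898×10⁻³ / 30300 = 9.56×10^-8 m = 95.64 nm.

95.6 nm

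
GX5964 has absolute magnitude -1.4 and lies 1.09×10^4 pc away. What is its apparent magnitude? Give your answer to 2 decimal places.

13.79

m = M + 5 log₁₀(d/10 pc) = -1.4 + 5 log₁₀(1.09×10^4/10)
  = -1.4 + 5 × 3.037 = -1.4 + 15.19 = 13.79.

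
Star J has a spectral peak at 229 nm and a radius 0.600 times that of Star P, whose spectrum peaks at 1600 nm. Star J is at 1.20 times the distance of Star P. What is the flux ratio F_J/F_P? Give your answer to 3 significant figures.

596

Wien's law: T_J/T_P = λ_P/λ_J = 1600/229 = 6.987.
L_J/L_P = (R_J/R_P)²(T_J/T_P)⁴ = (0.600)²(6.987)⁴ = 857.9.
F_J/F_P = (L_J/L_P)/(d_J/d_P)² = 857.9/(1.20)² = 595.8.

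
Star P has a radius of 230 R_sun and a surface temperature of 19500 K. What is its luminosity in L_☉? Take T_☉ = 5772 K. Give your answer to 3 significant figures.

6.89×10^6 L_☉

L/L_☉ = (R/R_☉)² (T/T_☉)⁴ = (230)² × (19500/5772)⁴
       = 5.290×10^4 × (3.378)⁴ = 5.290×10^4 × 130.3 = 6.891×10^6.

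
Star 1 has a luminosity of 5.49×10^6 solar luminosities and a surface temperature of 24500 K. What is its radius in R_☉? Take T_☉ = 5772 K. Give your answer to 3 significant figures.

R/R_☉ = √(L/L_☉) / (T/T_☉)² = √(5.49×10^6) / (4.245)²
       = 2343 / 18.02 = 130.0.

130 R_☉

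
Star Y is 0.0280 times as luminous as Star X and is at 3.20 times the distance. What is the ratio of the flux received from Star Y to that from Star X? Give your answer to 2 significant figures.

0.0027

F = L/(4πd²), so F_Y/F_X = (L_Y/L_X) / (d_Y/d_X)²
= 0.0280 / (3.20)² = 0.0280 / 10.24 = 0.002734.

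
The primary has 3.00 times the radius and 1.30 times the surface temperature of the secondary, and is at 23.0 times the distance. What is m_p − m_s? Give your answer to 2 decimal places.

3.28

L_p/L_s = (3.00)²(1.30)⁴ = 25.70.
F_p/F_s = (L_p/L_s)/(d_p/d_s)² = 25.70/529.0 = 0.04859.
m_p − m_s = −2.5 log₁₀(0.04859) = 3.28.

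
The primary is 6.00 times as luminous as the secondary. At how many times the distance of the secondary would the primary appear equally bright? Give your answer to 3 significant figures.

Equal flux requires L_p/d_p² = L_s/d_s², so d_p/d_s = √(L_p/L_s)
= √(6.00) = 2.449.

2.45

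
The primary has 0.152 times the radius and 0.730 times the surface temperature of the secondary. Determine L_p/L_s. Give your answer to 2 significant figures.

0.0066

From the Stefan–Boltzmann law, L ∝ R²T⁴, so
L_p/L_s = (R_p/R_s)² (T_p/T_s)⁴ = (0.152)² × (0.730)⁴ = 0.02310 × 0.2840 = 0.006561.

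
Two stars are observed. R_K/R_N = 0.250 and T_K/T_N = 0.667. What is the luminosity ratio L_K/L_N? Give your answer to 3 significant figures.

0.0124

From the Stefan–Boltzmann law, L ∝ R²T⁴, so
L_K/L_N = (R_K/R_N)² (T_K/T_N)⁴ = (0.250)² × (0.667)⁴ = 0.06250 × 0.1979 = 0.01237.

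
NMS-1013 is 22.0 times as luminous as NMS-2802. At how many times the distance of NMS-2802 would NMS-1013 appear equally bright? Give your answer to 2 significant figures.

Equal flux requires L_NMS-1013/d_NMS-1013² = L_NMS-2802/d_NMS-2802², so d_NMS-1013/d_NMS-2802 = √(L_NMS-1013/L_NMS-2802)
= √(22.0) = 4.690.

4.7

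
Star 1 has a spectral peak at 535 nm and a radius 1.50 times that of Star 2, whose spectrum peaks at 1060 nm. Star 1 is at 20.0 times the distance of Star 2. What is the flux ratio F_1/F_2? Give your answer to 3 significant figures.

0.0867

Wien's law: T_1/T_2 = λ_2/λ_1 = 1060/535 = 1.981.
L_1/L_2 = (R_1/R_2)²(T_1/T_2)⁴ = (1.50)²(1.981)⁴ = 34.67.
F_1/F_2 = (L_1/L_2)/(d_1/d_2)² = 34.67/(20.0)² = 0.08668.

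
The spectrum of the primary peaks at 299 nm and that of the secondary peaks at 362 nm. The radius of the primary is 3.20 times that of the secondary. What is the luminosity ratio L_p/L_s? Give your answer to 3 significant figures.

22.0

Wien's law gives T ∝ 1/λ_max, so T_p/T_s = λ_s/λ_p = 362/299 = 1.211.
Then L ∝ R²T⁴ gives L_p/L_s = (3.20)² × (1.211)⁴ = 10.24 × 2.149 = 22.00.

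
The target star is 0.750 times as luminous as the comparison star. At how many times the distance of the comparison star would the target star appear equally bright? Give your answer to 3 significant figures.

0.866

Equal flux requires L_t/d_t² = L_c/d_c², so d_t/d_c = √(L_t/L_c)
= √(0.750) = 0.8660.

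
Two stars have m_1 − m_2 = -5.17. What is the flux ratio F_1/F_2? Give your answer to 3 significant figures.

F_1/F_2 = 10^(−(m_1 − m_2)/2.5) = 10^(5.17/2.5) = 10^2.068 = 116.9.

117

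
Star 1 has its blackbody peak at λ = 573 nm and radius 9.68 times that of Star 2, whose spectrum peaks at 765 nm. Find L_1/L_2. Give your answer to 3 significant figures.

298

Wien's law gives T ∝ 1/λ_max, so T_1/T_2 = λ_2/λ_1 = 765/573 = 1.335.
Then L ∝ R²T⁴ gives L_1/L_2 = (9.68)² × (1.335)⁴ = 93.70 × 3.177 = 297.7.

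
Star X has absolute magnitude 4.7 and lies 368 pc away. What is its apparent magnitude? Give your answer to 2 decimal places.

12.53

m = M + 5 log₁₀(d/10 pc) = 4.7 + 5 log₁₀(368/10)
  = 4.7 + 5 × 1.566 = 4.7 + 7.83 = 12.53.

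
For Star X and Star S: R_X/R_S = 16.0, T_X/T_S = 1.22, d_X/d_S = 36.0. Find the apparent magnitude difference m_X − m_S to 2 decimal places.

L_X/L_S = (16.0)²(1.22)⁴ = 567.1.
F_X/F_S = (L_X/L_S)/(d_X/d_S)² = 567.1/1296 = 0.4376.
m_X − m_S = −2.5 log₁₀(0.4376) = 0.90.

0.90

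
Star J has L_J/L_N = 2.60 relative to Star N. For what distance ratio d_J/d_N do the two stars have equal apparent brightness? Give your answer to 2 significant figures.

1.6

Equal flux requires L_J/d_J² = L_N/d_N², so d_J/d_N = √(L_J/L_N)
= √(2.60) = 1.612.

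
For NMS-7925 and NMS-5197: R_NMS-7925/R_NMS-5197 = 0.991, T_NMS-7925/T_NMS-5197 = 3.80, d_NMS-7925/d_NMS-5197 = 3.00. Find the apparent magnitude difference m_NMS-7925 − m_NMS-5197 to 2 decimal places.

-3.39

L_NMS-7925/L_NMS-5197 = (0.991)²(3.80)⁴ = 204.8.
F_NMS-7925/F_NMS-5197 = (L_NMS-7925/L_NMS-5197)/(d_NMS-7925/d_NMS-5197)² = 204.8/9.000 = 22.75.
m_NMS-7925 − m_NMS-5197 = −2.5 log₁₀(22.75) = -3.39.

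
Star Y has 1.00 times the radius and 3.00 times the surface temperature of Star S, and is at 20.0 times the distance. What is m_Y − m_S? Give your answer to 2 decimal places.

L_Y/L_S = (1.00)²(3.00)⁴ = 81.00.
F_Y/F_S = (L_Y/L_S)/(d_Y/d_S)² = 81.00/400.0 = 0.2025.
m_Y − m_S = −2.5 log₁₀(0.2025) = 1.73.

1.73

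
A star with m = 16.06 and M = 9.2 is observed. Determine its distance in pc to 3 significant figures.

236 pc

m − M = 5 log₁₀(d/10 pc)
16.06 − (9.2) = 6.86 = 5 log₁₀(d/10)
d = 10 × 10^(6.86/5) = 10 × 10^1.372 = 235.5 pc.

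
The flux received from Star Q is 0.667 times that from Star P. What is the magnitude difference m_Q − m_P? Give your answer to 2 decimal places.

m_Q − m_P = −2.5 log₁₀(F_Q/F_P) = −2.5 log₁₀(0.667) = −2.5 × (-0.176) = 0.440.

0.44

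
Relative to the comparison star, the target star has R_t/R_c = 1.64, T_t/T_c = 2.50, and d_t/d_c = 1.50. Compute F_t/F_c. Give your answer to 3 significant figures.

L_t/L_c = (R_t/R_c)²(T_t/T_c)⁴ = (1.64)² × (2.50)⁴ = 105.1.
F_t/F_c = (L_t/L_c)/(d_t/d_c)² = 105.1 / (1.50)² = 46.69.

46.7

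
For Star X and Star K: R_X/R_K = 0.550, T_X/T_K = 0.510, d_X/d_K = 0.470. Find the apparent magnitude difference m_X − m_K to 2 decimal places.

L_X/L_K = (0.550)²(0.510)⁴ = 0.02046.
F_X/F_K = (L_X/L_K)/(d_X/d_K)² = 0.02046/0.2209 = 0.09264.
m_X − m_K = −2.5 log₁₀(0.09264) = 2.58.

2.58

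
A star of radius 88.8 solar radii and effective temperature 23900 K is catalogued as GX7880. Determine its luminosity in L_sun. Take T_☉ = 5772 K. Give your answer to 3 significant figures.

2.32×10^6 L_sun

L/L_☉ = (R/R_☉)² (T/T_☉)⁴ = (88.8)² × (23900/5772)⁴
       = 7885 × (4.141)⁴ = 7885 × 294.0 = 2.318×10^6.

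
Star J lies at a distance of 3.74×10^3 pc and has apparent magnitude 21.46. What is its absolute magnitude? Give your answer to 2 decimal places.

M = m − 5 log₁₀(d/10 pc) = 21.46 − 5 log₁₀(3.74×10^3/10)
  = 21.46 − 5 × 2.573 = 21.46 − 12.86 = 8.60.

8.60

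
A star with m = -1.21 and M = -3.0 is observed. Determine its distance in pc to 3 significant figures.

22.8 pc

m − M = 5 log₁₀(d/10 pc)
-1.21 − (-3.0) = 1.79 = 5 log₁₀(d/10)
d = 10 × 10^(1.79/5) = 10 × 10^0.358 = 22.80 pc.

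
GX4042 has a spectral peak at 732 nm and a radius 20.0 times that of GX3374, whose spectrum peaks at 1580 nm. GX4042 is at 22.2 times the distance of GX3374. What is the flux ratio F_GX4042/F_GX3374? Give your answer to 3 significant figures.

17.6

Wien's law: T_GX4042/T_GX3374 = λ_GX3374/λ_GX4042 = 1580/732 = 2.158.
L_GX4042/L_GX3374 = (R_GX4042/R_GX3374)²(T_GX4042/T_GX3374)⁴ = (20.0)²(2.158)⁴ = 8682.
F_GX4042/F_GX3374 = (L_GX4042/L_GX3374)/(d_GX4042/d_GX3374)² = 8682/(22.2)² = 17.62.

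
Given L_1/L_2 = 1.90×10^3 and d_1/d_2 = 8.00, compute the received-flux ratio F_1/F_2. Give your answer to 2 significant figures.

30

F = L/(4πd²), so F_1/F_2 = (L_1/L_2) / (d_1/d_2)²
= 1.90×10^3 / (8.00)² = 1.90×10^3 / 64.00 = 29.69.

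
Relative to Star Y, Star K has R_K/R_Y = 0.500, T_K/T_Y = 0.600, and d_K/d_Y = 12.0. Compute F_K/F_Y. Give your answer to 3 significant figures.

L_K/L_Y = (R_K/R_Y)²(T_K/T_Y)⁴ = (0.500)² × (0.600)⁴ = 0.03240.
F_K/F_Y = (L_K/L_Y)/(d_K/d_Y)² = 0.03240 / (12.0)² = 2.250×10^-4.

2.25×10^-4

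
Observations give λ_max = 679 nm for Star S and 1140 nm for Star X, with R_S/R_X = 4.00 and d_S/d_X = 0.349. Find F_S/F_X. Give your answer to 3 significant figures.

Wien's law: T_S/T_X = λ_X/λ_S = 1140/679 = 1.679.
L_S/L_X = (R_S/R_X)²(T_S/T_X)⁴ = (4.00)²(1.679)⁴ = 127.1.
F_S/F_X = (L_S/L_X)/(d_S/d_X)² = 127.1/(0.349)² = 1044.

1.04×10^3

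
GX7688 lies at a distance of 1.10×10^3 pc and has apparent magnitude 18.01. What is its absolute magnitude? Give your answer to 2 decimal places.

7.80

M = m − 5 log₁₀(d/10 pc) = 18.01 − 5 log₁₀(1.10×10^3/10)
  = 18.01 − 5 × 2.041 = 18.01 − 10.21 = 7.80.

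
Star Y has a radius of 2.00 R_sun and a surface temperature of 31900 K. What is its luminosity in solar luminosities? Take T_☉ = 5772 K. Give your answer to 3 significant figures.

L/L_☉ = (R/R_☉)² (T/T_☉)⁴ = (2.00)² × (31900/5772)⁴
       = 4.000 × (5.527)⁴ = 4.000 × 932.9 = 3732.

3.73×10^3 solar luminosities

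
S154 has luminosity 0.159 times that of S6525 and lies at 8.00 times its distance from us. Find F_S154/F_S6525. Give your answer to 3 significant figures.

0.00248

F = L/(4πd²), so F_S154/F_S6525 = (L_S154/L_S6525) / (d_S154/d_S6525)²
= 0.159 / (8.00)² = 0.159 / 64.00 = 0.002484.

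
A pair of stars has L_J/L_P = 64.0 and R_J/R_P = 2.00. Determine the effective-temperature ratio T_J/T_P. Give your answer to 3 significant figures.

2.00

L ∝ R²T⁴ gives T ∝ (L/R²)^(1/4), so
T_J/T_P = (64.0 / 2.00²)^(1/4) = (16.00)^(1/4) = 2.000.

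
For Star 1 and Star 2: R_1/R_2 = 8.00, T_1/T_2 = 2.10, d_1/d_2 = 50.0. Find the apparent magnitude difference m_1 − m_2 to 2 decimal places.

L_1/L_2 = (8.00)²(2.10)⁴ = 1245.
F_1/F_2 = (L_1/L_2)/(d_1/d_2)² = 1245/2500 = 0.4979.
m_1 − m_2 = −2.5 log₁₀(0.4979) = 0.76.

0.76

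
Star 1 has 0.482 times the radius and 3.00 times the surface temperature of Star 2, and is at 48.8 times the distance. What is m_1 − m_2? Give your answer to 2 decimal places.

L_1/L_2 = (0.482)²(3.00)⁴ = 18.82.
F_1/F_2 = (L_1/L_2)/(d_1/d_2)² = 18.82/2381 = 0.007902.
m_1 − m_2 = −2.5 log₁₀(0.007902) = 5.26.

5.26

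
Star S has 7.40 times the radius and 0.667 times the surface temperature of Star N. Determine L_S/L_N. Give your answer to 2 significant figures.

11

From the Stefan–Boltzmann law, L ∝ R²T⁴, so
L_S/L_N = (R_S/R_N)² (T_S/T_N)⁴ = (7.40)² × (0.667)⁴ = 54.76 × 0.1979 = 10.84.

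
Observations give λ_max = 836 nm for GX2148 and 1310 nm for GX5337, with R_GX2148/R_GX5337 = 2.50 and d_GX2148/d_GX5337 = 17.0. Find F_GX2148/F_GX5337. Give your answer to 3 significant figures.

0.130

Wien's law: T_GX2148/T_GX5337 = λ_GX5337/λ_GX2148 = 1310/836 = 1.567.
L_GX2148/L_GX5337 = (R_GX2148/R_GX5337)²(T_GX2148/T_GX5337)⁴ = (2.50)²(1.567)⁴ = 37.68.
F_GX2148/F_GX5337 = (L_GX2148/L_GX5337)/(d_GX2148/d_GX5337)² = 37.68/(17.0)² = 0.1304.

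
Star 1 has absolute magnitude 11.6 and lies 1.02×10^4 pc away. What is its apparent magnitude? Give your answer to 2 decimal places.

m = M + 5 log₁₀(d/10 pc) = 11.6 + 5 log₁₀(1.02×10^4/10)
  = 11.6 + 5 × 3.009 = 11.6 + 15.04 = 26.64.

26.64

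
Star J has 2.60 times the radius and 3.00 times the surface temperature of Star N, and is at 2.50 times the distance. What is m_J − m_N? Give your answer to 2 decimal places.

L_J/L_N = (2.60)²(3.00)⁴ = 547.6.
F_J/F_N = (L_J/L_N)/(d_J/d_N)² = 547.6/6.250 = 87.61.
m_J − m_N = −2.5 log₁₀(87.61) = -4.86.

-4.86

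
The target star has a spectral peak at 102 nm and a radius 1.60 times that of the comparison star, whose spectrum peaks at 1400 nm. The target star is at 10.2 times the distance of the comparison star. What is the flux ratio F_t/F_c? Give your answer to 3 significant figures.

Wien's law: T_t/T_c = λ_c/λ_t = 1400/102 = 13.73.
L_t/L_c = (R_t/R_c)²(T_t/T_c)⁴ = (1.60)²(13.73)⁴ = 9.086×10^4.
F_t/F_c = (L_t/L_c)/(d_t/d_c)² = 9.086×10^4/(10.2)² = 873.3.

873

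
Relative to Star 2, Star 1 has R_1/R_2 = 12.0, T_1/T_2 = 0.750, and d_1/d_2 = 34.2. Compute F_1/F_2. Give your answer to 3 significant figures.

0.0390

L_1/L_2 = (R_1/R_2)²(T_1/T_2)⁴ = (12.0)² × (0.750)⁴ = 45.56.
F_1/F_2 = (L_1/L_2)/(d_1/d_2)² = 45.56 / (34.2)² = 0.03895.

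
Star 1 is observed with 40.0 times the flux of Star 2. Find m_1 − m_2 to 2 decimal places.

m_1 − m_2 = −2.5 log₁₀(F_1/F_2) = −2.5 log₁₀(40.0) = −2.5 × (1.602) = -4.005.

-4.01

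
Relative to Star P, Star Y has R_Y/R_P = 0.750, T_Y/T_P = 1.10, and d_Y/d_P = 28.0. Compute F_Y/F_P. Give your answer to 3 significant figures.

0.00105

L_Y/L_P = (R_Y/R_P)²(T_Y/T_P)⁴ = (0.750)² × (1.10)⁴ = 0.8236.
F_Y/F_P = (L_Y/L_P)/(d_Y/d_P)² = 0.8236 / (28.0)² = 0.001050.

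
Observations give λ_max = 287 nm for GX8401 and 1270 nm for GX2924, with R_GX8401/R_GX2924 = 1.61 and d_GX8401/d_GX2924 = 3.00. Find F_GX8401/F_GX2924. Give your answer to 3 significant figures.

Wien's law: T_GX8401/T_GX2924 = λ_GX2924/λ_GX8401 = 1270/287 = 4.425.
L_GX8401/L_GX2924 = (R_GX8401/R_GX2924)²(T_GX8401/T_GX2924)⁴ = (1.61)²(4.425)⁴ = 993.9.
F_GX8401/F_GX2924 = (L_GX8401/L_GX2924)/(d_GX8401/d_GX2924)² = 993.9/(3.00)² = 110.4.

110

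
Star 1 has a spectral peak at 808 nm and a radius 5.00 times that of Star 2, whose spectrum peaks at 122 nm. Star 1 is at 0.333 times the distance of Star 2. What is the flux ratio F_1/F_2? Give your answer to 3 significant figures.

0.117

Wien's law: T_1/T_2 = λ_2/λ_1 = 122/808 = 0.1510.
L_1/L_2 = (R_1/R_2)²(T_1/T_2)⁴ = (5.00)²(0.1510)⁴ = 0.01299.
F_1/F_2 = (L_1/L_2)/(d_1/d_2)² = 0.01299/(0.333)² = 0.1172.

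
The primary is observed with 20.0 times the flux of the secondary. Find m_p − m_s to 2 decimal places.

-3.25

m_p − m_s = −2.5 log₁₀(F_p/F_s) = −2.5 log₁₀(20.0) = −2.5 × (1.301) = -3.253.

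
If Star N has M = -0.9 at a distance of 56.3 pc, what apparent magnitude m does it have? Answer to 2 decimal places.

2.85

m = M + 5 log₁₀(d/10 pc) = -0.9 + 5 log₁₀(56.3/10)
  = -0.9 + 5 × 0.751 = -0.9 + 3.75 = 2.85.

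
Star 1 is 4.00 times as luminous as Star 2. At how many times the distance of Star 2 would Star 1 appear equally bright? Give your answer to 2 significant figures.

Equal flux requires L_1/d_1² = L_2/d_2², so d_1/d_2 = √(L_1/L_2)
= √(4.00) = 2.000.

2.0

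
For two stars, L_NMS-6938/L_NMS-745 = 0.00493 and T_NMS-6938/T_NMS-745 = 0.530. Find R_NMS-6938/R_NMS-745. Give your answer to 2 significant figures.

L ∝ R²T⁴ gives R ∝ √L / T², so
R_NMS-6938/R_NMS-745 = √(0.00493) / (0.530)² = 0.07021 / 0.2809 = 0.2500.

0.25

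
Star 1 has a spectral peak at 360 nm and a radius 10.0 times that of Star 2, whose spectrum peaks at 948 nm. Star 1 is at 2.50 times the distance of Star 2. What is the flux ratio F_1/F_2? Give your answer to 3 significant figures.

Wien's law: T_1/T_2 = λ_2/λ_1 = 948/360 = 2.633.
L_1/L_2 = (R_1/R_2)²(T_1/T_2)⁴ = (10.0)²(2.633)⁴ = 4809.
F_1/F_2 = (L_1/L_2)/(d_1/d_2)² = 4809/(2.50)² = 769.4.

769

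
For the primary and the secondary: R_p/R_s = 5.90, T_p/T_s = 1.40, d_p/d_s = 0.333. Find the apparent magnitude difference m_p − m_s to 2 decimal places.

-7.70

L_p/L_s = (5.90)²(1.40)⁴ = 133.7.
F_p/F_s = (L_p/L_s)/(d_p/d_s)² = 133.7/0.1109 = 1206.
m_p − m_s = −2.5 log₁₀(1206) = -7.70.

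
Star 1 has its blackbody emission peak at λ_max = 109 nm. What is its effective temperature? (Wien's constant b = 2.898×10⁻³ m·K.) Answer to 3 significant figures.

2.66×10^4 K

T = b/λ_max = 2.898×10⁻³ / (109×10⁻⁹) = 2.659×10^4 K.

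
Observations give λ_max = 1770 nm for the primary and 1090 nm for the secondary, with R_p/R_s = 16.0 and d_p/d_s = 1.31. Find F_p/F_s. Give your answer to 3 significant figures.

21.5

Wien's law: T_p/T_s = λ_s/λ_p = 1090/1770 = 0.6158.
L_p/L_s = (R_p/R_s)²(T_p/T_s)⁴ = (16.0)²(0.6158)⁴ = 36.82.
F_p/F_s = (L_p/L_s)/(d_p/d_s)² = 36.82/(1.31)² = 21.45.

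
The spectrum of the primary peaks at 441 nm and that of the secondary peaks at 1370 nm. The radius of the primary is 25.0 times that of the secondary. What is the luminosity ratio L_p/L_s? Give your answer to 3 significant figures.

Wien's law gives T ∝ 1/λ_max, so T_p/T_s = λ_s/λ_p = 1370/441 = 3.107.
Then L ∝ R²T⁴ gives L_p/L_s = (25.0)² × (3.107)⁴ = 625.0 × 93.14 = 5.821×10^4.

5.82×10^4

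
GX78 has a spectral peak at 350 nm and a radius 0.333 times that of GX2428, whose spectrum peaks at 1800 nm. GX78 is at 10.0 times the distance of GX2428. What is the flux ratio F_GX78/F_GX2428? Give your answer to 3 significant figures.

0.776

Wien's law: T_GX78/T_GX2428 = λ_GX2428/λ_GX78 = 1800/350 = 5.143.
L_GX78/L_GX2428 = (R_GX78/R_GX2428)²(T_GX78/T_GX2428)⁴ = (0.333)²(5.143)⁴ = 77.57.
F_GX78/F_GX2428 = (L_GX78/L_GX2428)/(d_GX78/d_GX2428)² = 77.57/(10.0)² = 0.7757.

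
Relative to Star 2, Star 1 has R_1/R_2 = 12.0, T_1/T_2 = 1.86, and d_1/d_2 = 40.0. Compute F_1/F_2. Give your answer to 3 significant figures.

L_1/L_2 = (R_1/R_2)²(T_1/T_2)⁴ = (12.0)² × (1.86)⁴ = 1724.
F_1/F_2 = (L_1/L_2)/(d_1/d_2)² = 1724 / (40.0)² = 1.077.

1.08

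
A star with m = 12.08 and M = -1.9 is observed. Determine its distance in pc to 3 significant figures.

m − M = 5 log₁₀(d/10 pc)
12.08 − (-1.9) = 13.98 = 5 log₁₀(d/10)
d = 10 × 10^(13.98/5) = 10 × 10^2.796 = 6252 pc.

6.25×10^3 pc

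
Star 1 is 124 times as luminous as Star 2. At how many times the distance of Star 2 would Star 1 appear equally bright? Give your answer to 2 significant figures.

11

Equal flux requires L_1/d_1² = L_2/d_2², so d_1/d_2 = √(L_1/L_2)
= √(124) = 11.14.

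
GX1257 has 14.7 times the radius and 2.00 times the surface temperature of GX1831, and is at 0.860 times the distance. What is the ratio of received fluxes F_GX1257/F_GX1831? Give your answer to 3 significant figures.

4.67×10^3

L_GX1257/L_GX1831 = (R_GX1257/R_GX1831)²(T_GX1257/T_GX1831)⁴ = (14.7)² × (2.00)⁴ = 3457.
F_GX1257/F_GX1831 = (L_GX1257/L_GX1831)/(d_GX1257/d_GX1831)² = 3457 / (0.860)² = 4675.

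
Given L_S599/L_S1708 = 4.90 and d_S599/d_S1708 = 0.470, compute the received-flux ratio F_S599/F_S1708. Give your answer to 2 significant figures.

F = L/(4πd²), so F_S599/F_S1708 = (L_S599/L_S1708) / (d_S599/d_S1708)²
= 4.90 / (0.470)² = 4.90 / 0.2209 = 22.18.

22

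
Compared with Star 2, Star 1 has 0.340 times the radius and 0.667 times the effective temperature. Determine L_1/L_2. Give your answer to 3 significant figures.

0.0229

From the Stefan–Boltzmann law, L ∝ R²T⁴, so
L_1/L_2 = (R_1/R_2)² (T_1/T_2)⁴ = (0.340)² × (0.667)⁴ = 0.1156 × 0.1979 = 0.02288.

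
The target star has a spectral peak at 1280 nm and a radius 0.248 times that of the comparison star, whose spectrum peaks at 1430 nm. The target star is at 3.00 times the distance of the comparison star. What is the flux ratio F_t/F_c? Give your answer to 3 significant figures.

Wien's law: T_t/T_c = λ_c/λ_t = 1430/1280 = 1.117.
L_t/L_c = (R_t/R_c)²(T_t/T_c)⁴ = (0.248)²(1.117)⁴ = 0.09581.
F_t/F_c = (L_t/L_c)/(d_t/d_c)² = 0.09581/(3.00)² = 0.01065.

0.0106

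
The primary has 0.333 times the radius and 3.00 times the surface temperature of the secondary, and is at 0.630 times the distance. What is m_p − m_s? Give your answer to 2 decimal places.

L_p/L_s = (0.333)²(3.00)⁴ = 8.982.
F_p/F_s = (L_p/L_s)/(d_p/d_s)² = 8.982/0.3969 = 22.63.
m_p − m_s = −2.5 log₁₀(22.63) = -3.39.

-3.39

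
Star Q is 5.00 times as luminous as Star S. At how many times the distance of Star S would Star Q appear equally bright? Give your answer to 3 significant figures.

Equal flux requires L_Q/d_Q² = L_S/d_S², so d_Q/d_S = √(L_Q/L_S)
= √(5.00) = 2.236.

2.24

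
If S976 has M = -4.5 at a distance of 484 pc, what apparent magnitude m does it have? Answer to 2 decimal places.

m = M + 5 log₁₀(d/10 pc) = -4.5 + 5 log₁₀(484/10)
  = -4.5 + 5 × 1.685 = -4.5 + 8.42 = 3.92.

3.92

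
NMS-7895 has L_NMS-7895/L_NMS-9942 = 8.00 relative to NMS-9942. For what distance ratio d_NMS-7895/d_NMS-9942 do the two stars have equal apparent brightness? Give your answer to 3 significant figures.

2.83

Equal flux requires L_NMS-7895/d_NMS-7895² = L_NMS-9942/d_NMS-9942², so d_NMS-7895/d_NMS-9942 = √(L_NMS-7895/L_NMS-9942)
= √(8.00) = 2.828.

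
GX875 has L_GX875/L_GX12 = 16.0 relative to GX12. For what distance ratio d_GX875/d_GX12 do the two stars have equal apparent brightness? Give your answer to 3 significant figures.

4.00

Equal flux requires L_GX875/d_GX875² = L_GX12/d_GX12², so d_GX875/d_GX12 = √(L_GX875/L_GX12)
= √(16.0) = 4.000.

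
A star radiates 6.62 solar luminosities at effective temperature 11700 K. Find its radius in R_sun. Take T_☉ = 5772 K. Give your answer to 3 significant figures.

R/R_☉ = √(L/L_☉) / (T/T_☉)² = √(6.62) / (2.027)²
       = 2.573 / 4.109 = 0.6262.

0.626 R_sun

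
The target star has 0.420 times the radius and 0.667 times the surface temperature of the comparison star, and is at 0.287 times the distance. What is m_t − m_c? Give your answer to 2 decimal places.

L_t/L_c = (0.420)²(0.667)⁴ = 0.03491.
F_t/F_c = (L_t/L_c)/(d_t/d_c)² = 0.03491/0.08237 = 0.4239.
m_t − m_c = −2.5 log₁₀(0.4239) = 0.93.

0.93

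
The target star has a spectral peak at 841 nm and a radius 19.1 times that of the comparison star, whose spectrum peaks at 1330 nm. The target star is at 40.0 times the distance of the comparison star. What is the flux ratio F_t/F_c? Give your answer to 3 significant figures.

Wien's law: T_t/T_c = λ_c/λ_t = 1330/841 = 1.581.
L_t/L_c = (R_t/R_c)²(T_t/T_c)⁴ = (19.1)²(1.581)⁴ = 2282.
F_t/F_c = (L_t/L_c)/(d_t/d_c)² = 2282/(40.0)² = 1.426.

1.43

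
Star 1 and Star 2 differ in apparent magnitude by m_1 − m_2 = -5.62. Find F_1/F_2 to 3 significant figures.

F_1/F_2 = 10^(−(m_1 − m_2)/2.5) = 10^(5.62/2.5) = 10^2.248 = 177.0.

177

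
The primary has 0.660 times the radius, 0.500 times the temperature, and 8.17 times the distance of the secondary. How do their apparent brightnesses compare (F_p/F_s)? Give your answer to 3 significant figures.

L_p/L_s = (R_p/R_s)²(T_p/T_s)⁴ = (0.660)² × (0.500)⁴ = 0.02723.
F_p/F_s = (L_p/L_s)/(d_p/d_s)² = 0.02723 / (8.17)² = 4.079×10^-4.

4.08×10^-4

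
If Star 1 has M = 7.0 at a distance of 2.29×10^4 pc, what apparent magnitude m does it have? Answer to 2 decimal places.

m = M + 5 log₁₀(d/10 pc) = 7.0 + 5 log₁₀(2.29×10^4/10)
  = 7.0 + 5 × 3.360 = 7.0 + 16.80 = 23.80.

23.80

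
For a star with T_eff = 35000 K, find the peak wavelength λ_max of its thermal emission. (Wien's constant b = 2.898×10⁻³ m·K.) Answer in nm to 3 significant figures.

λ_max = b/T = 2.898×10⁻³ / 35000 = 8.28×10^-8 m = 82.80 nm.

82.8 nm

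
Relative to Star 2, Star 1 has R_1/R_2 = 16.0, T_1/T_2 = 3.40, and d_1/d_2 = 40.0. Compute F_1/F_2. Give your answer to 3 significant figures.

21.4

L_1/L_2 = (R_1/R_2)²(T_1/T_2)⁴ = (16.0)² × (3.40)⁴ = 3.421×10^4.
F_1/F_2 = (L_1/L_2)/(d_1/d_2)² = 3.421×10^4 / (40.0)² = 21.38.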